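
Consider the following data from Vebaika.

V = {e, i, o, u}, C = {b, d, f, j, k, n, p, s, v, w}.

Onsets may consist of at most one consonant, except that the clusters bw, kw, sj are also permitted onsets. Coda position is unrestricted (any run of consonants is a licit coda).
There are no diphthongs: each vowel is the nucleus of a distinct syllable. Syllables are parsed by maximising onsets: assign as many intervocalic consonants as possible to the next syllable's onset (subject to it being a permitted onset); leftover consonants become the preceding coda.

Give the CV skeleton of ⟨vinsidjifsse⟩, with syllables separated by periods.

CVC.CVC.CVCC.CV

Nuclei (vowels): i, i, i, e → 4 syllables.
Between /i/ (V1) and /i/ (V2): /ns/ — longest licit onset from the right is /s/, leaving /n/ as coda.
Between /i/ (V2) and /i/ (V3): /dj/ splits as /d/ + /j/ (/j/ is the longest suffix that is a licit onset).
Between /i/ (V3) and /e/ (V4): /fss/ — longest licit onset from the right is /s/, leaving /fs/ as coda.
Syllabification: vin.sid.jifs.se.
Mapping each syllable to C/V: /vin/ → CVC, /sid/ → CVC, /jifs/ → CVCC, /se/ → CV.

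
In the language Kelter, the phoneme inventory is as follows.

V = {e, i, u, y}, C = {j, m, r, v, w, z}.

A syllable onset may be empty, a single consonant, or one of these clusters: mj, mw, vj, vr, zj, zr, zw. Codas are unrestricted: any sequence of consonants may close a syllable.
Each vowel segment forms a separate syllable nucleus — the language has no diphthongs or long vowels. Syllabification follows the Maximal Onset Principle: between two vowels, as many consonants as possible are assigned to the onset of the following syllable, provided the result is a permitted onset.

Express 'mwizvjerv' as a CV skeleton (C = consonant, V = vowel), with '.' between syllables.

Nuclei (vowels): i, e → 2 syllables.
Between /i/ (V1) and /e/ (V2): /zvj/; trying suffixes from longest down, /vj/ is the first permitted one, so coda /z/ | onset /vj/.
Result: mwiz.vjerv.
Mapping each syllable to C/V: /mwiz/ → CCVC, /vjerv/ → CCVCC.

CCVC.CCVCC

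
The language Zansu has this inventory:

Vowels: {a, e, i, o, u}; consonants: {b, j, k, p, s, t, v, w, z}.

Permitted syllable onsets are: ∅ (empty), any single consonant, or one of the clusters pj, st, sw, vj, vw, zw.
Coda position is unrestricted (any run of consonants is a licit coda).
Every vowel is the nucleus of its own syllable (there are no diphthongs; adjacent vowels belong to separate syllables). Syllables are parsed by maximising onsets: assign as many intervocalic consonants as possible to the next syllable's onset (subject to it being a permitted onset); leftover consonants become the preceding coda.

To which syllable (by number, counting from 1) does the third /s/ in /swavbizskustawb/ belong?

4

Vowels present: a, i, u, a; each is a nucleus, giving 4 syllables.
/a…i/ gap (V1→V2): /vb/ splits as /v/ + /b/ (/b/ is the longest suffix that is a licit onset).
/i…u/ gap (V2→V3): /zsk/; trying suffixes from longest down, /k/ is the first permitted one, so coda /zs/ | onset /k/.
/u…a/ gap (V3→V4): cluster /st/ — /st/ is itself a permitted onset, so the whole cluster goes right; preceding coda = ∅.
Syllabification: swav.bizs.ku.stawb.
The third /s/ is in the onset of syllable 4 (/stawb/).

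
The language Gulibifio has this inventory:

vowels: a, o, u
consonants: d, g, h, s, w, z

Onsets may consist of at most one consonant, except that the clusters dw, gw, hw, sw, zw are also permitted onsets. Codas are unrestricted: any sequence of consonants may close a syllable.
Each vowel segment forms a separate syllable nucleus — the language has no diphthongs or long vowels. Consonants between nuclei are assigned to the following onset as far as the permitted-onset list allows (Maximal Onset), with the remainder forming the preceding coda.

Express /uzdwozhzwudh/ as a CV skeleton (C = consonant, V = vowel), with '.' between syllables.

VC.CCVCC.CCVCC

The vowels are u, o, u — 3 nuclei, so 3 syllables.
V1 /u/ – V2 /o/: cluster /zdw/ — the longest permitted-onset suffix is /dw/; onset = /dw/, preceding coda = /z/.
V2 /o/ – V3 /u/: cluster /zhzw/ — the longest permitted-onset suffix is /zw/; onset = /zw/, preceding coda = /zh/.
Result: uz.dwozh.zwudh.
Mapping each syllable to C/V: /uz/ → VC, /dwozh/ → CCVCC, /zwudh/ → CCVCC.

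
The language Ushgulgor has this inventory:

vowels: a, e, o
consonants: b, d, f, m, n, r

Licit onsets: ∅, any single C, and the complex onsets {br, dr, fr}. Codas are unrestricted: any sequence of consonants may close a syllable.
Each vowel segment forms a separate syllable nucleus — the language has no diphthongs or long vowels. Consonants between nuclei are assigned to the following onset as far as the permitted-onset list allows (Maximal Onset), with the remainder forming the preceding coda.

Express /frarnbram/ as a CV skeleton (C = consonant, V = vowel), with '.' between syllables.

The vowels are a, a — 2 nuclei, so 2 syllables.
/a…a/ gap (V1→V2): /rnbr/; trying suffixes from longest down, /br/ is the first permitted one, so coda /rn/ | onset /br/.
So the parse is frarn.bram.
Mapping each syllable to C/V: /frarn/ → CCVCC, /bram/ → CCVC.

CCVCC.CCVC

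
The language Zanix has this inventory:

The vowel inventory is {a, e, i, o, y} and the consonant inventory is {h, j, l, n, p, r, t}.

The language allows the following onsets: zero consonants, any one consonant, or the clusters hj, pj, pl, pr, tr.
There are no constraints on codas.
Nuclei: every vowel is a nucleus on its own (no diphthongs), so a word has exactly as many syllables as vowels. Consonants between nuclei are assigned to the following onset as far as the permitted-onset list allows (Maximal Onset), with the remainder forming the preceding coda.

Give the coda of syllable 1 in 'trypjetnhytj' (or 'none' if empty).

none

Vowels present: y, e, y; each is a nucleus, giving 3 syllables.
Between /y/ (V1) and /e/ (V2): cluster /pj/ — /pj/ is itself a permitted onset, so the whole cluster goes right; preceding coda = ∅.
Between /e/ (V2) and /y/ (V3): /tnh/ splits as /tn/ + /h/ (/h/ is the longest suffix that is a licit onset).
So the parse is try.pjetn.hytj.
Syllable 1 is /try/: onset /tr/, nucleus /y/, coda ∅.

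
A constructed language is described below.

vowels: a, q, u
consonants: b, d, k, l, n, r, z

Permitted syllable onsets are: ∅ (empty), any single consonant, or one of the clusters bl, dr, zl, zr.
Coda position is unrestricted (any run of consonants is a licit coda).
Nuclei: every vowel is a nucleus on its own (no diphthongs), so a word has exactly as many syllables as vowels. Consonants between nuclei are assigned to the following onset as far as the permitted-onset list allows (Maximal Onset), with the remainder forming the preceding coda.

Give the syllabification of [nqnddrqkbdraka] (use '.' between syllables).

nqnd.drqkb.dra.ka

Vowels present: q, q, a, a; each is a nucleus, giving 4 syllables.
σ1/σ2 boundary: /nddr/ — longest licit onset from the right is /dr/, leaving /nd/ as coda.
σ2/σ3 boundary: /kbdr/; trying suffixes from longest down, /dr/ is the first permitted one, so coda /kb/ | onset /dr/.
σ3/σ4 boundary: /k/ is a single consonant, so it becomes the next onset.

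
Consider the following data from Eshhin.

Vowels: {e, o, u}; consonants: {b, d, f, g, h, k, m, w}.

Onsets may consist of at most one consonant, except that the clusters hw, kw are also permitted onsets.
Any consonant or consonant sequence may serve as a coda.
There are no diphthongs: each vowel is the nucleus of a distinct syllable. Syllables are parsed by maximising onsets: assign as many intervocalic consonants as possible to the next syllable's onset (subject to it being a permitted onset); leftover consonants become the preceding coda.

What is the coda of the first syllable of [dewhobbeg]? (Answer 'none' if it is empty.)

w

The vowels are e, o, e — 3 nuclei, so 3 syllables.
/e…o/ gap (V1→V2): /wh/ — longest licit onset from the right is /h/, leaving /w/ as coda.
/o…e/ gap (V2→V3): /bb/ — longest licit onset from the right is /b/, leaving /b/ as coda.
Result: dew.hob.beg.
Syllable 1 is /dew/: onset /d/, nucleus /e/, coda /w/.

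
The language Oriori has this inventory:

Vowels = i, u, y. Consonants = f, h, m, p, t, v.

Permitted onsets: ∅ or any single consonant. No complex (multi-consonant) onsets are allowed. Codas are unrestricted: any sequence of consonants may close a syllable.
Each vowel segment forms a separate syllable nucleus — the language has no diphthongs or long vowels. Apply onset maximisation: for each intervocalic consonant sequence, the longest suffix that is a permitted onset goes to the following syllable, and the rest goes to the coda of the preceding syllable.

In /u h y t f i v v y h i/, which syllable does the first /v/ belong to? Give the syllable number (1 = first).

Nuclei (vowels): u, y, i, y, i → 5 syllables.
V1 /u/ – V2 /y/: /h/ → onset of the next syllable (single consonants are always licit onsets).
V2 /y/ – V3 /i/: /tf/ — longest licit onset from the right is /f/, leaving /t/ as coda.
V3 /i/ – V4 /y/: /vv/ — longest licit onset from the right is /v/, leaving /v/ as coda.
V4 /y/ – V5 /i/: /h/ → onset of the next syllable (single consonants are always licit onsets).
Syllabification: u.hyt.fiv.vy.hi.
The first /v/ is in the coda of syllable 3 (/fiv/).

3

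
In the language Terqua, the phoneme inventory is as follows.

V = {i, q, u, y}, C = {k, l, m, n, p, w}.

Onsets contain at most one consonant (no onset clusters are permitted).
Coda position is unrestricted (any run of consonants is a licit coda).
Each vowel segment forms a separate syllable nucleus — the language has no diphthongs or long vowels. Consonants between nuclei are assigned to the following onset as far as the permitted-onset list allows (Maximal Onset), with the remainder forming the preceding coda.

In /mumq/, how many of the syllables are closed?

Vowels present: u, q; each is a nucleus, giving 2 syllables.
V1 /u/ – V2 /q/: /m/ is a single consonant, so it becomes the next onset.
Result: mu.mq.
Classifying each syllable: /mu/ (open), /mq/ (open).
Closed syllables: 0.

0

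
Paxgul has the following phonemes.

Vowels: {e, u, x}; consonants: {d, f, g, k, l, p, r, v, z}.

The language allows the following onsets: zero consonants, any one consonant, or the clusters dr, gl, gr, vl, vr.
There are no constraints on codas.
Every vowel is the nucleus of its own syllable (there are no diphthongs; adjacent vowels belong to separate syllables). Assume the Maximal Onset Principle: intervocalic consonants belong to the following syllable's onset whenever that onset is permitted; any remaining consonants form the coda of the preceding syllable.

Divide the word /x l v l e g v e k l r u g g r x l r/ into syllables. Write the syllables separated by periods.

xl.vleg.vekl.rug.grxlr

The vowels are x, e, e, u, x — 5 nuclei, so 5 syllables.
V1 /x/ – V2 /e/: cluster /lvl/ — the longest permitted-onset suffix is /vl/; onset = /vl/, preceding coda = /l/.
V2 /e/ – V3 /e/: /gv/ splits as /g/ + /v/ (/v/ is the longest suffix that is a licit onset).
V3 /e/ – V4 /u/: cluster /klr/ — the longest permitted-onset suffix is /r/; onset = /r/, preceding coda = /kl/.
V4 /u/ – V5 /x/: /ggr/ — longest licit onset from the right is /gr/, leaving /g/ as coda.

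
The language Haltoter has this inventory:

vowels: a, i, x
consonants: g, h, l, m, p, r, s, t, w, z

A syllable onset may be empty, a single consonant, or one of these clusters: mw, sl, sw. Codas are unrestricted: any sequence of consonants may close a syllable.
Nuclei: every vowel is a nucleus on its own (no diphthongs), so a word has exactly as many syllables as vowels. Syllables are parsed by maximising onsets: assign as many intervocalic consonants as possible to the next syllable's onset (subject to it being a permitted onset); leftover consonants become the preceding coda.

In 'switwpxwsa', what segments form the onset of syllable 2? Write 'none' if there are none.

p

Vowels present: i, x, a; each is a nucleus, giving 3 syllables.
σ1/σ2 boundary: /twp/ splits as /tw/ + /p/ (/p/ is the longest suffix that is a licit onset).
σ2/σ3 boundary: /ws/; trying suffixes from longest down, /s/ is the first permitted one, so coda /w/ | onset /s/.
So the parse is switw.pxw.sa.
Syllable 2 is /pxw/: onset /p/, nucleus /x/, coda /w/.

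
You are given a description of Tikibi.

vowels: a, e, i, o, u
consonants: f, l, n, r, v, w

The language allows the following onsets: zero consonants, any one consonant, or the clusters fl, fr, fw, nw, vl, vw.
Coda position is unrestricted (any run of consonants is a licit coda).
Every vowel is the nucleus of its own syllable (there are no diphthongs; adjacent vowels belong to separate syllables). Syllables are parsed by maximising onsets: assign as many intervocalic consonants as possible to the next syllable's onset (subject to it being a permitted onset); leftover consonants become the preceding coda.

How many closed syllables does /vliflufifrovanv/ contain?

Nuclei (vowels): i, u, i, o, a → 5 syllables.
σ1/σ2 boundary: /fl/ is a licit onset in full, so it all attaches to the next syllable.
σ2/σ3 boundary: /f/ is a single consonant, so it becomes the next onset.
σ3/σ4 boundary: /fr/ — entire cluster is a permitted onset → onset /fr/, coda ∅.
σ4/σ5 boundary: just /v/ — single C goes to the following onset.
Syllabification: vli.flu.fi.fro.vanv.
Classifying each syllable: /vli/ (open), /flu/ (open), /fi/ (open), /fro/ (open), /vanv/ (closed).
Closed syllables: 1.

1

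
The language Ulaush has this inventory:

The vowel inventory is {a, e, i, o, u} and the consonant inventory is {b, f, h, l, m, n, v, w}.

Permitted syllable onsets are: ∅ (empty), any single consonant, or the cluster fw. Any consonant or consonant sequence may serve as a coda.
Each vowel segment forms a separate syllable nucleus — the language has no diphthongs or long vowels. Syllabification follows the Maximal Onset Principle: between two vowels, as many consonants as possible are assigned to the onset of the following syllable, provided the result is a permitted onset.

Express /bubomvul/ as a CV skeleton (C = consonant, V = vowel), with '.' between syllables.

CV.CVC.CVC

Vowels present: u, o, u; each is a nucleus, giving 3 syllables.
σ1/σ2 boundary: /b/ is a single consonant, so it becomes the next onset.
σ2/σ3 boundary: cluster /mv/ — the longest permitted-onset suffix is /v/; onset = /v/, preceding coda = /m/.
Putting it together: bu.bom.vul.
Mapping each syllable to C/V: /bu/ → CV, /bom/ → CVC, /vul/ → CVC.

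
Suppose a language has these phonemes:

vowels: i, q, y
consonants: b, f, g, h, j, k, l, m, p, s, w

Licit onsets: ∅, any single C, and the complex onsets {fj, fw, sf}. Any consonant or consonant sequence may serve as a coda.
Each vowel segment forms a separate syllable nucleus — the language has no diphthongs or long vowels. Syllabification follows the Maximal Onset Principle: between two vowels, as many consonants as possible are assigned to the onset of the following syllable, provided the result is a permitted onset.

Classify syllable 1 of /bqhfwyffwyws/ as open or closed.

Vowels present: q, y, y; each is a nucleus, giving 3 syllables.
/q…y/ gap (V1→V2): /hfw/ splits as /h/ + /fw/ (/fw/ is the longest suffix that is a licit onset).
/y…y/ gap (V2→V3): /ffw/ — longest licit onset from the right is /fw/, leaving /f/ as coda.
Result: bqh.fwyf.fwyws.
Syllable 1 is /bqh/ with coda /h/, so it is closed.

closed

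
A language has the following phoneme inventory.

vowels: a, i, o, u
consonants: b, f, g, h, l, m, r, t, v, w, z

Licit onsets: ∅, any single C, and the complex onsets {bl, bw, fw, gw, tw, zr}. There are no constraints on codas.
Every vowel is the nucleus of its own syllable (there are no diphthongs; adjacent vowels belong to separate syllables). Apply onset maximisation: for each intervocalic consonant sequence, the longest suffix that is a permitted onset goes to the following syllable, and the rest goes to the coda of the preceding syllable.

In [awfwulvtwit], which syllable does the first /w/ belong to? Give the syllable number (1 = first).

1

The vowels are a, u, i — 3 nuclei, so 3 syllables.
Between /a/ (V1) and /u/ (V2): /wfw/ — longest licit onset from the right is /fw/, leaving /w/ as coda.
Between /u/ (V2) and /i/ (V3): /lvtw/ splits as /lv/ + /tw/ (/tw/ is the longest suffix that is a licit onset).
Result: aw.fwulv.twit.
The first /w/ is in the coda of syllable 1 (/aw/).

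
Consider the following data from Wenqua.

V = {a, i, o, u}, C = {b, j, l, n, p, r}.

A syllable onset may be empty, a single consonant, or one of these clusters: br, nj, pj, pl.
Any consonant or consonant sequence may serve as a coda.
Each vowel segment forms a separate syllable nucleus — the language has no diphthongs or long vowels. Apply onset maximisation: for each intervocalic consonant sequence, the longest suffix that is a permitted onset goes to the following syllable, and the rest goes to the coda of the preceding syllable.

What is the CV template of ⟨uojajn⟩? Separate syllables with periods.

V.V.CVCC

The vowels are u, o, a — 3 nuclei, so 3 syllables.
σ1/σ2 boundary: nothing intervenes; syllable break is V.V.
σ2/σ3 boundary: /j/ → onset of the next syllable (single consonants are always licit onsets).
Putting it together: u.o.jajn.
Mapping each syllable to C/V: /u/ → V, /o/ → V, /jajn/ → CVCC.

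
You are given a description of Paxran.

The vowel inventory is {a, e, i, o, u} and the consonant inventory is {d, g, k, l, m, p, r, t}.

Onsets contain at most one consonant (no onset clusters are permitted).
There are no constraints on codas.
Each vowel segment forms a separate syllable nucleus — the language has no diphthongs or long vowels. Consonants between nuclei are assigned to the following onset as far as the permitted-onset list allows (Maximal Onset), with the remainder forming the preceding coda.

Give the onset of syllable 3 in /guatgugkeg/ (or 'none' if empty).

g

Nuclei (vowels): u, a, u, e → 4 syllables.
V1 /u/ – V2 /a/: no consonants, so the boundary falls immediately after /u/.
V2 /a/ – V3 /u/: /tg/ — longest licit onset from the right is /g/, leaving /t/ as coda.
V3 /u/ – V4 /e/: /gk/; trying suffixes from longest down, /k/ is the first permitted one, so coda /g/ | onset /k/.
Result: gu.at.gug.keg.
Syllable 3 is /gug/: onset /g/, nucleus /u/, coda /g/.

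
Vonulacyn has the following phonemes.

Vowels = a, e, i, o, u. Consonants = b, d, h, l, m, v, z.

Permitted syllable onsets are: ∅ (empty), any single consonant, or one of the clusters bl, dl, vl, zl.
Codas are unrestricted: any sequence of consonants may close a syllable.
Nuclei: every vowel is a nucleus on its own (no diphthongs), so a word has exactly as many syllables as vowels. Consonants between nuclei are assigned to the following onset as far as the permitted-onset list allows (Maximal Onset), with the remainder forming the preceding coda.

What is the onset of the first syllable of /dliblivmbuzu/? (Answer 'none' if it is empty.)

dl

Nuclei (vowels): i, i, u, u → 4 syllables.
/i…i/ gap (V1→V2): /bl/ is a licit onset in full, so it all attaches to the next syllable.
/i…u/ gap (V2→V3): cluster /vmb/ — the longest permitted-onset suffix is /b/; onset = /b/, preceding coda = /vm/.
/u…u/ gap (V3→V4): /z/ → onset of the next syllable (single consonants are always licit onsets).
So the parse is dli.blivm.bu.zu.
Syllable 1 is /dli/: onset /dl/, nucleus /i/, coda ∅.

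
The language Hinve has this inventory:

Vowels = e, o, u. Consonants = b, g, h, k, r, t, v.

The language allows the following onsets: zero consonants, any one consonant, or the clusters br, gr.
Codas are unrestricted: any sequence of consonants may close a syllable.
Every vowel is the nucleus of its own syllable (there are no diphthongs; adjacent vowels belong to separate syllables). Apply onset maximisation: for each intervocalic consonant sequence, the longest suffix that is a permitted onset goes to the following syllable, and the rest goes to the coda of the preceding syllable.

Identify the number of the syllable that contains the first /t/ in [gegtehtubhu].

Vowels present: e, e, u, u; each is a nucleus, giving 4 syllables.
V1 /e/ – V2 /e/: /gt/; trying suffixes from longest down, /t/ is the first permitted one, so coda /g/ | onset /t/.
V2 /e/ – V3 /u/: cluster /ht/ — the longest permitted-onset suffix is /t/; onset = /t/, preceding coda = /h/.
V3 /u/ – V4 /u/: /bh/ — longest licit onset from the right is /h/, leaving /b/ as coda.
Result: geg.teh.tub.hu.
The first /t/ is in the onset of syllable 2 (/teh/).

2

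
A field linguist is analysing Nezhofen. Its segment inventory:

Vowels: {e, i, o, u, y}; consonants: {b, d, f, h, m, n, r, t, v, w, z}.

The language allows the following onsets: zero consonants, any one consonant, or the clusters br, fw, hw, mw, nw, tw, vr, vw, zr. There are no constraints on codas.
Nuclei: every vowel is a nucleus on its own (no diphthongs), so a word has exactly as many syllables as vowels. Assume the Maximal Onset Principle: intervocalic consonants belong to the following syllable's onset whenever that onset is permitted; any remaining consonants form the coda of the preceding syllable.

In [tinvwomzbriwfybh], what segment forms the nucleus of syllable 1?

i

The vowels are i, o, i, y — 4 nuclei, so 4 syllables.
The first nucleus (vowel 1 from the left) is /i/.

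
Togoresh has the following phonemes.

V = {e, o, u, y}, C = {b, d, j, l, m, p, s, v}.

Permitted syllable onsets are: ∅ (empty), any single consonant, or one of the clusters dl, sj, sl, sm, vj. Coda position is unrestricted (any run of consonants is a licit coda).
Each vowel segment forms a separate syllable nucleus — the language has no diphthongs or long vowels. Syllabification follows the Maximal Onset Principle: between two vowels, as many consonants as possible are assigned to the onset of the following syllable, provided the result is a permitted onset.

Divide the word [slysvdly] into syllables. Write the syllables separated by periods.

slysv.dly

Nuclei (vowels): y, y → 2 syllables.
V1 /y/ – V2 /y/: cluster /svdl/ — the longest permitted-onset suffix is /dl/; onset = /dl/, preceding coda = /sv/.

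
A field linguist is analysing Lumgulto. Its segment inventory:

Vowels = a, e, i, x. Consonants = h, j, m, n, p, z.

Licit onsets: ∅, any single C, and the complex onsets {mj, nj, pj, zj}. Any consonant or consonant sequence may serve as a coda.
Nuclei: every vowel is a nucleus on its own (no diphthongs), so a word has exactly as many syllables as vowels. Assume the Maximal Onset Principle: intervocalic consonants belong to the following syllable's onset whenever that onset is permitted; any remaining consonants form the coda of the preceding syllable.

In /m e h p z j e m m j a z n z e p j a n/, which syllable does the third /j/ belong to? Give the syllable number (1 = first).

5

Vowels present: e, e, a, e, a; each is a nucleus, giving 5 syllables.
/e…e/ gap (V1→V2): /hpzj/ — longest licit onset from the right is /zj/, leaving /hp/ as coda.
/e…a/ gap (V2→V3): /mmj/ — longest licit onset from the right is /mj/, leaving /m/ as coda.
/a…e/ gap (V3→V4): cluster /znz/ — the longest permitted-onset suffix is /z/; onset = /z/, preceding coda = /zn/.
/e…a/ gap (V4→V5): /pj/ is a licit onset in full, so it all attaches to the next syllable.
Syllabification: mehp.zjem.mjazn.ze.pjan.
The third /j/ is in the onset of syllable 5 (/pjan/).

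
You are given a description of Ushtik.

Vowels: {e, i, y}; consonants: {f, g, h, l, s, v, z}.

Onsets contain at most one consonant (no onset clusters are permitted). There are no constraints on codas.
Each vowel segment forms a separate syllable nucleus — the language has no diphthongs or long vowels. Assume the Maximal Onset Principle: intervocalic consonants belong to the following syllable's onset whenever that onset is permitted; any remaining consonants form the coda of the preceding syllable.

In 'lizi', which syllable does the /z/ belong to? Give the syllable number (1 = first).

Nuclei (vowels): i, i → 2 syllables.
V1 /i/ – V2 /i/: just /z/ — single C goes to the following onset.
Result: li.zi.
The /z/ is in the onset of syllable 2 (/zi/).

2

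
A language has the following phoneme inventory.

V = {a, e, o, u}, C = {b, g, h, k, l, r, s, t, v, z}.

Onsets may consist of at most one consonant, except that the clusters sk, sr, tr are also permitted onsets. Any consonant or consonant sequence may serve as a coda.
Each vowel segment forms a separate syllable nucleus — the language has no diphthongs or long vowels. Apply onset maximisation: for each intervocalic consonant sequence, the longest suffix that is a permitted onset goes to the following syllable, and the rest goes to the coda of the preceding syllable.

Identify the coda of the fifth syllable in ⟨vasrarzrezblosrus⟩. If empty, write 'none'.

s

Vowels present: a, a, e, o, u; each is a nucleus, giving 5 syllables.
σ1/σ2 boundary: /sr/ is a licit onset in full, so it all attaches to the next syllable.
σ2/σ3 boundary: cluster /rzr/ — the longest permitted-onset suffix is /r/; onset = /r/, preceding coda = /rz/.
σ3/σ4 boundary: cluster /zbl/ — the longest permitted-onset suffix is /l/; onset = /l/, preceding coda = /zb/.
σ4/σ5 boundary: cluster /sr/ — /sr/ is itself a permitted onset, so the whole cluster goes right; preceding coda = ∅.
Result: va.srarz.rezb.lo.srus.
Syllable 5 is /srus/: onset /sr/, nucleus /u/, coda /s/.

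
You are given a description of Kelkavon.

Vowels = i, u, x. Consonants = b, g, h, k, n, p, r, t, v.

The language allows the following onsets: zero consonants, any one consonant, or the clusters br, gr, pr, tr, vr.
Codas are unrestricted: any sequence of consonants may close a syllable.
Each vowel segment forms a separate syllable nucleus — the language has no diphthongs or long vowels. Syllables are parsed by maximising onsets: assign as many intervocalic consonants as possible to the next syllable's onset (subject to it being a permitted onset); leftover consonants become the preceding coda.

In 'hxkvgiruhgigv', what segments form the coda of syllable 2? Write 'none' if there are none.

none

The vowels are x, i, u, i — 4 nuclei, so 4 syllables.
V1 /x/ – V2 /i/: /kvg/; trying suffixes from longest down, /g/ is the first permitted one, so coda /kv/ | onset /g/.
V2 /i/ – V3 /u/: /r/ → onset of the next syllable (single consonants are always licit onsets).
V3 /u/ – V4 /i/: /hg/; trying suffixes from longest down, /g/ is the first permitted one, so coda /h/ | onset /g/.
So the parse is hxkv.gi.ruh.gigv.
Syllable 2 is /gi/: onset /g/, nucleus /i/, coda ∅.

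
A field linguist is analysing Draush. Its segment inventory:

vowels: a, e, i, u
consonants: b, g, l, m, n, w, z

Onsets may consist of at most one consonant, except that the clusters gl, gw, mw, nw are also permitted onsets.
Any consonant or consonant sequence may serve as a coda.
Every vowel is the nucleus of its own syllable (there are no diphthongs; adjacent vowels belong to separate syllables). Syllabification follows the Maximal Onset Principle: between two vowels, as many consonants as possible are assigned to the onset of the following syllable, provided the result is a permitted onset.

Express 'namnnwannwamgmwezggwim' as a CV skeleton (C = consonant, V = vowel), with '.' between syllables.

CVCC.CCVC.CCVCC.CCVCC.CCVC

Nuclei (vowels): a, a, a, e, i → 5 syllables.
V1 /a/ – V2 /a/: /mnnw/ — longest licit onset from the right is /nw/, leaving /mn/ as coda.
V2 /a/ – V3 /a/: /nnw/ — longest licit onset from the right is /nw/, leaving /n/ as coda.
V3 /a/ – V4 /e/: /mgmw/ — longest licit onset from the right is /mw/, leaving /mg/ as coda.
V4 /e/ – V5 /i/: /zggw/ — longest licit onset from the right is /gw/, leaving /zg/ as coda.
Putting it together: namn.nwan.nwamg.mwezg.gwim.
Mapping each syllable to C/V: /namn/ → CVCC, /nwan/ → CCVC, /nwamg/ → CCVCC, /mwezg/ → CCVCC, /gwim/ → CCVC.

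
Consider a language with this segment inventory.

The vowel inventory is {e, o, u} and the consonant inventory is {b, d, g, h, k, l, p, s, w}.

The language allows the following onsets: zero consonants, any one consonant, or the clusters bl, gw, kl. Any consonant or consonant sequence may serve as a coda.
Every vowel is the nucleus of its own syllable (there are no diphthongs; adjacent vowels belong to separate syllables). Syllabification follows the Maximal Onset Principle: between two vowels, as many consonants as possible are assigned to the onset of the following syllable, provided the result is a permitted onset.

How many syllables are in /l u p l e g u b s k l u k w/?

Vowels present: u, e, u, u; each is a nucleus, giving 4 syllables.

4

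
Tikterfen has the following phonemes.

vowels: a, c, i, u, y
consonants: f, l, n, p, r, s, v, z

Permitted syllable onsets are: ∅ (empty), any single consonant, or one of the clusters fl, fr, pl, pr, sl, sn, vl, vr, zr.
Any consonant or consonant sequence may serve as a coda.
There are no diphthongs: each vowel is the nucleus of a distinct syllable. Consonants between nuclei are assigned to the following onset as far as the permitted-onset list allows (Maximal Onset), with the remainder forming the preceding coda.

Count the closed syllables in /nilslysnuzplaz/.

Nuclei (vowels): i, y, u, a → 4 syllables.
/i…y/ gap (V1→V2): /lsl/; trying suffixes from longest down, /sl/ is the first permitted one, so coda /l/ | onset /sl/.
/y…u/ gap (V2→V3): /sn/ — entire cluster is a permitted onset → onset /sn/, coda ∅.
/u…a/ gap (V3→V4): /zpl/ — longest licit onset from the right is /pl/, leaving /z/ as coda.
So the parse is nil.sly.snuz.plaz.
Classifying each syllable: /nil/ (closed), /sly/ (open), /snuz/ (closed), /plaz/ (closed).
Closed syllables: 3.

3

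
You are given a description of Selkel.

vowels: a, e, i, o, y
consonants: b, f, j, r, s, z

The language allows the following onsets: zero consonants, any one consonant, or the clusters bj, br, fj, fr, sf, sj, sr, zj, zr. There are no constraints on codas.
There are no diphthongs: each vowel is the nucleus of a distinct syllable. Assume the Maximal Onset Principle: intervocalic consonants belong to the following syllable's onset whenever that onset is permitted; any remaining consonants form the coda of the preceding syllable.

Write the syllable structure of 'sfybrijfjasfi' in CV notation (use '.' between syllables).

CCV.CCVC.CCV.CCV

The vowels are y, i, a, i — 4 nuclei, so 4 syllables.
σ1/σ2 boundary: /br/ is a licit onset in full, so it all attaches to the next syllable.
σ2/σ3 boundary: /jfj/ — longest licit onset from the right is /fj/, leaving /j/ as coda.
σ3/σ4 boundary: /sf/ is a licit onset in full, so it all attaches to the next syllable.
Result: sfy.brij.fja.sfi.
Mapping each syllable to C/V: /sfy/ → CCV, /brij/ → CCVC, /fja/ → CCV, /sfi/ → CCV.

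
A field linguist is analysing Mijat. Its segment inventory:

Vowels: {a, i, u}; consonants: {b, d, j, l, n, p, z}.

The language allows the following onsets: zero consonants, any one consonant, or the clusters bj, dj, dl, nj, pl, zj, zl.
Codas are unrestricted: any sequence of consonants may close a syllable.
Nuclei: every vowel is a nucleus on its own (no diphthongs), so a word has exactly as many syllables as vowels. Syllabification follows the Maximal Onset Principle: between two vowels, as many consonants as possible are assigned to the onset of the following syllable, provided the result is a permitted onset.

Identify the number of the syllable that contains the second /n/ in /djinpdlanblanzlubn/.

Vowels present: i, a, a, u; each is a nucleus, giving 4 syllables.
σ1/σ2 boundary: /npdl/ splits as /np/ + /dl/ (/dl/ is the longest suffix that is a licit onset).
σ2/σ3 boundary: /nbl/; trying suffixes from longest down, /l/ is the first permitted one, so coda /nb/ | onset /l/.
σ3/σ4 boundary: /nzl/; trying suffixes from longest down, /zl/ is the first permitted one, so coda /n/ | onset /zl/.
Result: djinp.dlanb.lan.zlubn.
The second /n/ is in the coda of syllable 2 (/dlanb/).

2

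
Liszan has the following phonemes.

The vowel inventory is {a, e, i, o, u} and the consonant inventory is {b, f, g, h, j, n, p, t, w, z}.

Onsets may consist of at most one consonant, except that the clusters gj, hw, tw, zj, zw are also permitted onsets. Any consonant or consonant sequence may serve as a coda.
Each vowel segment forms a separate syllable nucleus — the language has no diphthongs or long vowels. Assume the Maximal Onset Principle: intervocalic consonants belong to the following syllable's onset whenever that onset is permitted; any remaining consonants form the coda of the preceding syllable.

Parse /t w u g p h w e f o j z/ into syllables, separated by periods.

twugp.hwe.fojz

The vowels are u, e, o — 3 nuclei, so 3 syllables.
/u…e/ gap (V1→V2): cluster /gphw/ — the longest permitted-onset suffix is /hw/; onset = /hw/, preceding coda = /gp/.
/e…o/ gap (V2→V3): just /f/ — single C goes to the following onset.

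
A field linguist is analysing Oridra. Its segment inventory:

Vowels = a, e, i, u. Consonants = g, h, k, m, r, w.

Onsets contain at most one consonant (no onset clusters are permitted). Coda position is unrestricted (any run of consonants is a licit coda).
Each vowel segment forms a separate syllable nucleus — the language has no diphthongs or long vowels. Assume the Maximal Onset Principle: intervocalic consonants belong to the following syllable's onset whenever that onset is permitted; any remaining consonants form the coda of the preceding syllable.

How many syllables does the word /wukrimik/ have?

Vowels present: u, i, i; each is a nucleus, giving 3 syllables.

3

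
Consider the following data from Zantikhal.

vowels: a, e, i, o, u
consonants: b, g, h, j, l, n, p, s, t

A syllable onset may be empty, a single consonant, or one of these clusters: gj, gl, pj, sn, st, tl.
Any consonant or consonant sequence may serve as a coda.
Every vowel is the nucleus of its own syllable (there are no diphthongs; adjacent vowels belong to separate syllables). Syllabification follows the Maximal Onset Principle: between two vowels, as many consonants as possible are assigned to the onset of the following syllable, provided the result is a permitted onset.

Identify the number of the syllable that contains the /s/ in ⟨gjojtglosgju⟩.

The vowels are o, o, u — 3 nuclei, so 3 syllables.
σ1/σ2 boundary: cluster /jtgl/ — the longest permitted-onset suffix is /gl/; onset = /gl/, preceding coda = /jt/.
σ2/σ3 boundary: /sgj/; trying suffixes from longest down, /gj/ is the first permitted one, so coda /s/ | onset /gj/.
Putting it together: gjojt.glos.gju.
The /s/ is in the coda of syllable 2 (/glos/).

2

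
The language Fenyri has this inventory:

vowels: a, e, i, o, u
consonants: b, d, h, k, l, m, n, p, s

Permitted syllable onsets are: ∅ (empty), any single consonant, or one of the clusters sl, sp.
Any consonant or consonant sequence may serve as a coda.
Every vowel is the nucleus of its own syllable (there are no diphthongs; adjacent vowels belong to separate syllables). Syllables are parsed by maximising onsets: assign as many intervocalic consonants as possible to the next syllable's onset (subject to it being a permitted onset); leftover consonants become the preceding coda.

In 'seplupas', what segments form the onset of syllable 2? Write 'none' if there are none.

l

The vowels are e, u, a — 3 nuclei, so 3 syllables.
σ1/σ2 boundary: cluster /pl/ — the longest permitted-onset suffix is /l/; onset = /l/, preceding coda = /p/.
σ2/σ3 boundary: /p/ is a single consonant, so it becomes the next onset.
Putting it together: sep.lu.pas.
Syllable 2 is /lu/: onset /l/, nucleus /u/, coda ∅.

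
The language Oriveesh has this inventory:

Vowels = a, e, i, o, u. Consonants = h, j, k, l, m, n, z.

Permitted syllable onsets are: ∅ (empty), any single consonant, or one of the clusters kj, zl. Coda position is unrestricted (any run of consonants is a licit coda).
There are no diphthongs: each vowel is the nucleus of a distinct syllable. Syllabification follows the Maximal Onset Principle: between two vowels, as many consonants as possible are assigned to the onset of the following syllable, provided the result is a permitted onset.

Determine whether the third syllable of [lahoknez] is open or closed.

Nuclei (vowels): a, o, e → 3 syllables.
V1 /a/ – V2 /o/: /h/ is a single consonant, so it becomes the next onset.
V2 /o/ – V3 /e/: /kn/; trying suffixes from longest down, /n/ is the first permitted one, so coda /k/ | onset /n/.
So the parse is la.hok.nez.
Syllable 3 is /nez/ with coda /z/, so it is closed.

closed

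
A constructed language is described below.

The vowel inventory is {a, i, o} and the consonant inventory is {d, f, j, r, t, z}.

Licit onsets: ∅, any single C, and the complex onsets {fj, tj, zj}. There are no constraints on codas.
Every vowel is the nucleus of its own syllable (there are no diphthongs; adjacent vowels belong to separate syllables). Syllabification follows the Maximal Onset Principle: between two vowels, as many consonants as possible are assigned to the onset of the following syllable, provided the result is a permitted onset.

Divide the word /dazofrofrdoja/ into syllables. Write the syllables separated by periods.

The vowels are a, o, o, o, a — 5 nuclei, so 5 syllables.
Between /a/ (V1) and /o/ (V2): /z/ is a single consonant, so it becomes the next onset.
Between /o/ (V2) and /o/ (V3): /fr/ splits as /f/ + /r/ (/r/ is the longest suffix that is a licit onset).
Between /o/ (V3) and /o/ (V4): /frd/ splits as /fr/ + /d/ (/d/ is the longest suffix that is a licit onset).
Between /o/ (V4) and /a/ (V5): /j/ is a single consonant, so it becomes the next onset.

da.zof.rofr.do.ja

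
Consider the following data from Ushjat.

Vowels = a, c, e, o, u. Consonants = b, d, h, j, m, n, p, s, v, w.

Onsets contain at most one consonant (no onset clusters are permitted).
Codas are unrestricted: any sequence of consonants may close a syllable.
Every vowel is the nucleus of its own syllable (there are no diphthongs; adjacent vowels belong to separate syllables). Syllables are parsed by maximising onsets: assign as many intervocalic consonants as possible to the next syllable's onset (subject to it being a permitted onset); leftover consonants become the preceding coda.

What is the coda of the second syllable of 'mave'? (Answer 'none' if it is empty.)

The vowels are a, e — 2 nuclei, so 2 syllables.
Between /a/ (V1) and /e/ (V2): /v/ is a single consonant, so it becomes the next onset.
Putting it together: ma.ve.
Syllable 2 is /ve/: onset /v/, nucleus /e/, coda ∅.

none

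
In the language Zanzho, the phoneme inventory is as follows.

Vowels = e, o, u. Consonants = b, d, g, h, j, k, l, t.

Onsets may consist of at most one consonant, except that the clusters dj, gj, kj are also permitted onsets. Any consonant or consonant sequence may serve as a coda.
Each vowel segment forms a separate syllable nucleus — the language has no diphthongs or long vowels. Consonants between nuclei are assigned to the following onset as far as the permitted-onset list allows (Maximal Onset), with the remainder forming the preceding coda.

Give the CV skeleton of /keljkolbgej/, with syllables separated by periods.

The vowels are e, o, e — 3 nuclei, so 3 syllables.
Between /e/ (V1) and /o/ (V2): cluster /ljk/ — the longest permitted-onset suffix is /k/; onset = /k/, preceding coda = /lj/.
Between /o/ (V2) and /e/ (V3): /lbg/ — longest licit onset from the right is /g/, leaving /lb/ as coda.
Syllabification: kelj.kolb.gej.
Mapping each syllable to C/V: /kelj/ → CVCC, /kolb/ → CVCC, /gej/ → CVC.

CVCC.CVCC.CVC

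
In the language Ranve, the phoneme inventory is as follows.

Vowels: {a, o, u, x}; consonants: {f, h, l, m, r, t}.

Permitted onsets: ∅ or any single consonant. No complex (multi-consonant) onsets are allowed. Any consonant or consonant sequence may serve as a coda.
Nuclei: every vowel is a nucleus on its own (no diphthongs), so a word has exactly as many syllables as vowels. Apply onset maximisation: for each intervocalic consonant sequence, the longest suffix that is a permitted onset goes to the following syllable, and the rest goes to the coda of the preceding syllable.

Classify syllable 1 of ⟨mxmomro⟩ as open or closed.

Nuclei (vowels): x, o, o → 3 syllables.
V1 /x/ – V2 /o/: /m/ is a single consonant, so it becomes the next onset.
V2 /o/ – V3 /o/: /mr/ splits as /m/ + /r/ (/r/ is the longest suffix that is a licit onset).
Syllabification: mx.mom.ro.
Syllable 1 is /mx/; it ends in its nucleus with no coda, so it is open.

open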